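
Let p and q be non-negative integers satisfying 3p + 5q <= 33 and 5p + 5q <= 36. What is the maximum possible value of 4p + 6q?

40

(p,q)=(1,6) is feasible, giving 40.
(p,q)=(2,5) is feasible, giving 38.
(p,q)=(0,6) is feasible, giving 36.
(p,q)=(1,5) is feasible, giving 34.
No feasible integer point exceeds 40.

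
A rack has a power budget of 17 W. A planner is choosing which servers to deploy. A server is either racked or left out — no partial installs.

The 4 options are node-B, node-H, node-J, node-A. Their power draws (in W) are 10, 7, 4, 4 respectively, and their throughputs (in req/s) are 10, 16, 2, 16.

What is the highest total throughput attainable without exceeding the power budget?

Allowing fractional choices, the relaxed optimum would be about 38.0, but servers are indivisible.
node-H + node-J + node-A: power draw 7 + 4 + 4 = 15 ≤ 17, throughput 16 + 2 + 16 = 34.
node-H + node-A: power draw 7 + 4 = 11 ≤ 17, throughput 16 + 16 = 32.
Best is node-H, node-J, and node-A with total throughput 34.

34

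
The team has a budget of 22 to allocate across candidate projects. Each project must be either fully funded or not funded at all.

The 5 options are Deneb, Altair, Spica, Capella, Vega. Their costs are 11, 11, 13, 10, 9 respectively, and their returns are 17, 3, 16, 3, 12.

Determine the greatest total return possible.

29

Allowing fractional choices, the relaxed optimum would be about 31.5, but projects are indivisible.
Deneb + Vega: cost 11 + 9 = 20 ≤ 22, return 17 + 12 = 29.
Spica + Vega: cost 13 + 9 = 22 ≤ 22, return 16 + 12 = 28.
Best is Deneb and Vega with total return 29.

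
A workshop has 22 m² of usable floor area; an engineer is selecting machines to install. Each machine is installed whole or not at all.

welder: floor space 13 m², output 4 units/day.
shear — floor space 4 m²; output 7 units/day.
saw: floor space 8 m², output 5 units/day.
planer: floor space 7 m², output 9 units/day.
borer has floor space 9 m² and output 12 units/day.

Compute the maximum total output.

28

Allowing fractional choices, the relaxed optimum would be about 29.2, but machines are indivisible.
shear + planer + borer: floor space 4 + 7 + 9 = 20 ≤ 22, output 7 + 9 + 12 = 28.
planer + borer: floor space 7 + 9 = 16 ≤ 22, output 9 + 12 = 21.
shear + saw + borer: floor space 4 + 8 + 9 = 21 ≤ 22, output 7 + 5 + 12 = 24.
Best is shear, planer, and borer with total output 28.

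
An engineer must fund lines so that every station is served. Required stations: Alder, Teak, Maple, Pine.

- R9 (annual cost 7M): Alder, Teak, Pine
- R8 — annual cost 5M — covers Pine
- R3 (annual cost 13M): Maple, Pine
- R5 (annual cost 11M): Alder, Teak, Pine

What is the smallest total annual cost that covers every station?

Choose R9 and R3: together they cover Alder, Teak, Maple, Pine — every station.
Total annual cost: 7 + 13 = 20.
No cover costs less than 20.

20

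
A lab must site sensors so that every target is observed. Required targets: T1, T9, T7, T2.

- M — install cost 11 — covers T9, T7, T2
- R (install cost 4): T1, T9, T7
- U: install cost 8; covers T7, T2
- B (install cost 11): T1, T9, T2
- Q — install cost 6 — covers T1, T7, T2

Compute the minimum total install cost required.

10

This is a weighted set-cover instance.
Choose R and Q: together they cover T1, T9, T7, T2 — every target.
Total install cost: 4 + 6 = 10.
No cover costs less than 10.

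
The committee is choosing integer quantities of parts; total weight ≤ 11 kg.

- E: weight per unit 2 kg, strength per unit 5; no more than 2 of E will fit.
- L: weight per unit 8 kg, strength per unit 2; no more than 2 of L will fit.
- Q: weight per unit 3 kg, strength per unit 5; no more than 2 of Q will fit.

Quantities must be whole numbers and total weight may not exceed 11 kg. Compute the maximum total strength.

20

This is a bounded integer knapsack.
1×E and 2×Q: weight 8 ≤ 11, strength 1·5 + 2·5 = 15.
2×E and 2×Q: weight 10 ≤ 11, strength 2·5 + 2·5 = 20.
Best is 20.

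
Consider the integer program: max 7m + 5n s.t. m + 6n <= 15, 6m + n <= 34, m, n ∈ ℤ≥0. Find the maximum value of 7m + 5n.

The continuous relaxation peaks at (5.4, 1.6) with value 45.80; rounding to a feasible lattice point costs some objective.
(m,n)=(5,1): 1·5+6·1=11≤15, 6·5+1·1=31≤34, objective 40.
(m,n)=(5,0): 1·5+6·0=5≤15, 6·5+1·0=30≤34, objective 35.
(m,n)=(4,1): 1·4+6·1=10≤15, 6·4+1·1=25≤34, objective 33.
The best lattice point is (5,1), giving 40.

40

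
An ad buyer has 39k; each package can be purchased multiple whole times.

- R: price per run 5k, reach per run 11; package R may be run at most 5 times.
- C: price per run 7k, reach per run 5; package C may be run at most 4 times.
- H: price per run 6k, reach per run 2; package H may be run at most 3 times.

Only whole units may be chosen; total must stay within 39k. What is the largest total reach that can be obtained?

65

5×R and 2×C: price 39 ≤ 39, reach 5·11 + 2·5 = 65.
5×R, 1×C, and 1×H: price 38 ≤ 39, reach 5·11 + 1·5 + 1·2 = 62.
Best is 65.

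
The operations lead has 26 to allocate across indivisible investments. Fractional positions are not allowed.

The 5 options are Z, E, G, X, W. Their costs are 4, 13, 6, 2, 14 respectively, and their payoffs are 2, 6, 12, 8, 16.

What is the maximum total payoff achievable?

Z + G + X + W: cost 4 + 6 + 2 + 14 = 26 ≤ 26, payoff 2 + 12 + 8 + 16 = 38.
G + X + W: cost 6 + 2 + 14 = 22 ≤ 26, payoff 12 + 8 + 16 = 36.
Best is Z, G, X, and W with total payoff 38.

38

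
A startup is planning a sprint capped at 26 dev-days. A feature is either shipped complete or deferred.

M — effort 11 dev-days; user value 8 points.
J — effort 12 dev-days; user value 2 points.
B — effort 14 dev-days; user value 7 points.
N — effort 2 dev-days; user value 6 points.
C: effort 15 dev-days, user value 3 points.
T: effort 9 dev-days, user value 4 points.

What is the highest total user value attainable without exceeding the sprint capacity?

18

B + N + T: effort 14 + 2 + 9 = 25 ≤ 26, user value 7 + 6 + 4 = 17.
M + J + N: effort 11 + 12 + 2 = 25 ≤ 26, user value 8 + 2 + 6 = 16.
M + N + T: effort 11 + 2 + 9 = 22 ≤ 26, user value 8 + 6 + 4 = 18.
Best is M, N, and T with total user value 18.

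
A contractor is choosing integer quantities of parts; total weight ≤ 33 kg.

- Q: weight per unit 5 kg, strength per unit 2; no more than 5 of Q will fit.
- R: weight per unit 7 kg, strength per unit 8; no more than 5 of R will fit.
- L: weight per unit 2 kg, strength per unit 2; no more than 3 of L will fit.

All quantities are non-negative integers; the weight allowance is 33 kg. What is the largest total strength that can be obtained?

This is a bounded integer knapsack.
4×R and 2×L: weight 32 ≤ 33, strength 4·8 + 2·2 = 36.
4×R and 1×L: weight 30 ≤ 33, strength 4·8 + 1·2 = 34.
Best is 36.

36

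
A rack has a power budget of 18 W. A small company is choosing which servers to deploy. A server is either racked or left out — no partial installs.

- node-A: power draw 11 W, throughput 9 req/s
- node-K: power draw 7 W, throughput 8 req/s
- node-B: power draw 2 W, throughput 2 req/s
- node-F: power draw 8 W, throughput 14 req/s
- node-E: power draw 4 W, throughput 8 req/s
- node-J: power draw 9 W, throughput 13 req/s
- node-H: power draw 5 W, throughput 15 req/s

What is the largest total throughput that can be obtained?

Take node-F, node-E, and node-H: power draw 8 + 4 + 5 = 17 ≤ 18, throughput 14 + 8 + 15 = 37.
No other feasible combination does better.

37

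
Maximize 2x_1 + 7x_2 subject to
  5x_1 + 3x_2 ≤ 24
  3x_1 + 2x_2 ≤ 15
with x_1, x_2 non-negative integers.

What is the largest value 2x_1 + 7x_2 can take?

(x_1,x_2)=(0,7): 5·0+3·7=21≤24, 3·0+2·7=14≤15, objective 49.
(x_1,x_2)=(1,6): 5·1+3·6=23≤24, 3·1+2·6=15≤15, objective 44.
(x_1,x_2)=(0,6): 5·0+3·6=18≤24, 3·0+2·6=12≤15, objective 42.
Maximum is 49 at (x_1,x_2)=(0,7).

49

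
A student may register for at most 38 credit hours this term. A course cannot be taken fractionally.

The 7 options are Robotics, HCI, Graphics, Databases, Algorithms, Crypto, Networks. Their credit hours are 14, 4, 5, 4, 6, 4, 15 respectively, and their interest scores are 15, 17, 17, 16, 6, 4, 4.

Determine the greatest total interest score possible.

75

Allowing fractional choices, the relaxed optimum would be about 75.3, but courses are indivisible.
Robotics + HCI + Graphics + Databases + Algorithms + Crypto: credit hours 14 + 4 + 5 + 4 + 6 + 4 = 37 ≤ 38, interest score 15 + 17 + 17 + 16 + 6 + 4 = 75.
Robotics + HCI + Graphics + Databases + Algorithms: credit hours 14 + 4 + 5 + 4 + 6 = 33 ≤ 38, interest score 15 + 17 + 17 + 16 + 6 = 71.
Best is Robotics, HCI, Graphics, Databases, Algorithms, and Crypto with total interest score 75.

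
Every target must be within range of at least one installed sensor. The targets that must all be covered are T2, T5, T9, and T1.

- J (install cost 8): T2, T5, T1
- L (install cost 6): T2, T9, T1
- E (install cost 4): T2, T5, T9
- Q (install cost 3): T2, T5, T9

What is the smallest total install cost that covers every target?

9

Choose L and Q: together they cover T2, T5, T9, T1 — every target.
Total install cost: 6 + 3 = 9.
No cover costs less than 9.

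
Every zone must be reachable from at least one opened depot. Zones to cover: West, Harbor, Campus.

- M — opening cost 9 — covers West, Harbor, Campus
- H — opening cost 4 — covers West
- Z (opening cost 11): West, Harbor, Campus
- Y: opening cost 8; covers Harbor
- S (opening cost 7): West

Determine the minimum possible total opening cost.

This is an integer covering problem.
M alone covers West, Harbor, Campus — every zone.
Total opening cost: 9.

9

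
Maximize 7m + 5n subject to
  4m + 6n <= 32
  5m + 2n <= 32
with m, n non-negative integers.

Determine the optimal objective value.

47

(m,n)=(6,1) is feasible, giving 47.
(m,n)=(5,2) is feasible, giving 45.
(m,n)=(6,0) is feasible, giving 42.
No feasible integer point exceeds 47.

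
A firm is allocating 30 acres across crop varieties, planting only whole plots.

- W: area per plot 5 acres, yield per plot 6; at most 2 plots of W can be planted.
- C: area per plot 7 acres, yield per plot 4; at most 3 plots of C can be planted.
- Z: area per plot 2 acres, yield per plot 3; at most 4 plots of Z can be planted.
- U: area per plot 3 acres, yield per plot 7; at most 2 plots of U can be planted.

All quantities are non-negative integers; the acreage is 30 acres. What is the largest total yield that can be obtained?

This is a bounded integer knapsack.
2×W, 1×C, 3×Z, and 2×U: area 29 ≤ 30, yield 2·6 + 1·4 + 3·3 + 2·7 = 39.
2×W, 4×Z, and 2×U: area 24 ≤ 30, yield 2·6 + 4·3 + 2·7 = 38.
Best is 39.

39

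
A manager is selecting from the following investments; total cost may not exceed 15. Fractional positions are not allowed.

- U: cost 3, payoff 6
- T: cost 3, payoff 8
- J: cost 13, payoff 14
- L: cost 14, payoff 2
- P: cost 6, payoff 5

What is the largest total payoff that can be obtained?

Allowing fractional choices, the relaxed optimum would be about 23.7, but investments are indivisible.
J: cost 13 ≤ 15, payoff 14.
U + T + P: cost 3 + 3 + 6 = 12 ≤ 15, payoff 6 + 8 + 5 = 19.
U + T: cost 3 + 3 = 6 ≤ 15, payoff 6 + 8 = 14.
Best is U, T, and P with total payoff 19.

19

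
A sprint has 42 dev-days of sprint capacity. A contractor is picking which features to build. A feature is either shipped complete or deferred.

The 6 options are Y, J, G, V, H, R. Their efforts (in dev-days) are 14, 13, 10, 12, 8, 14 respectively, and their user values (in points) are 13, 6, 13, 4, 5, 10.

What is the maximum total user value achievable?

Allowing fractional choices, the relaxed optimum would be about 38.5, but features are indivisible.
Y + G + R: effort 14 + 10 + 14 = 38 ≤ 42, user value 13 + 13 + 10 = 36.
Y + J + G: effort 14 + 13 + 10 = 37 ≤ 42, user value 13 + 6 + 13 = 32.
Y + G + H: effort 14 + 10 + 8 = 32 ≤ 42, user value 13 + 13 + 5 = 31.
Best is Y, G, and R with total user value 36.

36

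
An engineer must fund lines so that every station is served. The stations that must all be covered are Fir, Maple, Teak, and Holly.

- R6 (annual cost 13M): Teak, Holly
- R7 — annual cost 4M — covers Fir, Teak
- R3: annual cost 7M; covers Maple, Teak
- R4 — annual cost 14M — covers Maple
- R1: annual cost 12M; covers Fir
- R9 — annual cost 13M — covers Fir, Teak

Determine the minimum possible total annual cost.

24

Choose R6, R7, and R3: together they cover Fir, Maple, Teak, Holly — every station.
Total annual cost: 13 + 4 + 7 = 24.
No cover costs less than 24.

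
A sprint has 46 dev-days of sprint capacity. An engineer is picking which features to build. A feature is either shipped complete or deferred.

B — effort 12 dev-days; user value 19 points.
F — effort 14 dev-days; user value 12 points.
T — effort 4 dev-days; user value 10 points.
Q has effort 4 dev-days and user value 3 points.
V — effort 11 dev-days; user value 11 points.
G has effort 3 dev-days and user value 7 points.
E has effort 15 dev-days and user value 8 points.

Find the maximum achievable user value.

This is a 0-1 knapsack instance.
Take B, F, T, V, and G: effort 12 + 14 + 4 + 11 + 3 = 44 ≤ 46, user value 19 + 12 + 10 + 11 + 7 = 59.
No other feasible combination does better.

59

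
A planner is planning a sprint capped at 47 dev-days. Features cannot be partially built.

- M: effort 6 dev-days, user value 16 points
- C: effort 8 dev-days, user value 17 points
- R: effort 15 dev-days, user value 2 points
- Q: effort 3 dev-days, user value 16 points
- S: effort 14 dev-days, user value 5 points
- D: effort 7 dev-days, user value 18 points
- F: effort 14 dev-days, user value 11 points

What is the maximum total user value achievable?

This is an integer program with binary decision variables.
Allowing fractional choices, the relaxed optimum would be about 81.2, but features are indivisible.
M + C + Q + D + F: effort 6 + 8 + 3 + 7 + 14 = 38 ≤ 47, user value 16 + 17 + 16 + 18 + 11 = 78.
M + C + Q + S + D: effort 6 + 8 + 3 + 14 + 7 = 38 ≤ 47, user value 16 + 17 + 16 + 5 + 18 = 72.
M + C + R + Q + D: effort 6 + 8 + 15 + 3 + 7 = 39 ≤ 47, user value 16 + 17 + 2 + 16 + 18 = 69.
Best is M, C, Q, D, and F with total user value 78.

78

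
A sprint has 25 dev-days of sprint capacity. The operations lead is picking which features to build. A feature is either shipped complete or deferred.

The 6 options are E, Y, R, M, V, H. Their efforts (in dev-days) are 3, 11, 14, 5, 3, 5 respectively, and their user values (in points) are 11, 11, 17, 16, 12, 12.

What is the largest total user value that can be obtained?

56

Treat it as a binary knapsack problem.
Allowing fractional choices, the relaxed optimum would be about 61.9, but features are indivisible.
E + R + M + V: effort 3 + 14 + 5 + 3 = 25 ≤ 25, user value 11 + 17 + 16 + 12 = 56.
E + R + V + H: effort 3 + 14 + 3 + 5 = 25 ≤ 25, user value 11 + 17 + 12 + 12 = 52.
E + M + V + H: effort 3 + 5 + 3 + 5 = 16 ≤ 25, user value 11 + 16 + 12 + 12 = 51.
Best is E, R, M, and V with total user value 56.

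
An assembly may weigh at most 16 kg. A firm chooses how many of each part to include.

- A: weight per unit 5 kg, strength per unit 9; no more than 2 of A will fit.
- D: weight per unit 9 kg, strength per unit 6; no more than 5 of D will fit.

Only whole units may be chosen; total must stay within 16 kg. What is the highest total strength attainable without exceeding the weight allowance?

Take 2×A: weight 10 ≤ 16, strength 2·9 = 18.
A has the best ratio (9/5) and is taken to its limit of 2; remaining capacity is filled optimally with the others.

18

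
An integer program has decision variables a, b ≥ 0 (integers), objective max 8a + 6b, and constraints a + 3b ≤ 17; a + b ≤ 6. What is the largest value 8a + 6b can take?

(a,b)=(6,0) is feasible, giving 48.
(a,b)=(5,1) is feasible, giving 46.
The best lattice point is (6,0), giving 48.

48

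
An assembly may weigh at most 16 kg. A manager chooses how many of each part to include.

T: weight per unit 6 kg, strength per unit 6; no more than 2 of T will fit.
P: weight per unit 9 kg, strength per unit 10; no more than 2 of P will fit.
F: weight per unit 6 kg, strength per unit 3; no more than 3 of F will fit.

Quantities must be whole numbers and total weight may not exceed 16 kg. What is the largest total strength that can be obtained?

P has the best ratio (10/9); taking only P gives at most 1×10 = 10 (stopped by the weight limit).
Mixing does better — 1×T and 1×P: weight 15 ≤ 16, strength 1·6 + 1·10 = 16.

16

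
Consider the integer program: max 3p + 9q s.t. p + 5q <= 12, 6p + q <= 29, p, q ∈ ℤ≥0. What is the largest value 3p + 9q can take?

The continuous relaxation peaks at (4.59, 1.48) with value 27.10; rounding to a feasible lattice point costs some objective.
(p,q)=(2,2): 1·2+5·2=12≤12, 6·2+1·2=14≤29, objective 24.
(p,q)=(1,2): 1·1+5·2=11≤12, 6·1+1·2=8≤29, objective 21.
(p,q)=(4,1): 1·4+5·1=9≤12, 6·4+1·1=25≤29, objective 21.
The best lattice point is (2,2), giving 24.

24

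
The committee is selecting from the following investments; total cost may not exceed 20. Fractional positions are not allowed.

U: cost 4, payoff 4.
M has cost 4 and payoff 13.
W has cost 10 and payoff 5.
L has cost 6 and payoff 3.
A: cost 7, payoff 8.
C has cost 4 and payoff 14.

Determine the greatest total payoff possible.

Take U, M, A, and C: cost 4 + 4 + 7 + 4 = 19 ≤ 20, payoff 4 + 13 + 8 + 14 = 39.
No other feasible combination does better.

39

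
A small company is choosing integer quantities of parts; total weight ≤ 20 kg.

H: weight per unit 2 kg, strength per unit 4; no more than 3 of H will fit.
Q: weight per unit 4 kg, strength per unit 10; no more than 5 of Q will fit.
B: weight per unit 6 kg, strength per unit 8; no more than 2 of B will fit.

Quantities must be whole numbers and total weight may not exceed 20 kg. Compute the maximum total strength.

50

Q has the best ratio (10/4); taking only Q gives at most 5×10 = 50 (stopped by the weight limit).
Optimal: 5×Q: weight 20 ≤ 20, strength 5·10 = 50.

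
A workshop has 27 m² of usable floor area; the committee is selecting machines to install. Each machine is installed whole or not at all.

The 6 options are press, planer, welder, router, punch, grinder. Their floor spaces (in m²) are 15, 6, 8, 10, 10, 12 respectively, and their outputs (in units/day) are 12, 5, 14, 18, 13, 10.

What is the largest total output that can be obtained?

37

Treat it as a binary knapsack problem.
Allowing fractional choices, the relaxed optimum would be about 43.7, but machines are indivisible.
planer + welder + router: floor space 6 + 8 + 10 = 24 ≤ 27, output 5 + 14 + 18 = 37.
planer + router + punch: floor space 6 + 10 + 10 = 26 ≤ 27, output 5 + 18 + 13 = 36.
welder + router: floor space 8 + 10 = 18 ≤ 27, output 14 + 18 = 32.
Best is planer, welder, and router with total output 37.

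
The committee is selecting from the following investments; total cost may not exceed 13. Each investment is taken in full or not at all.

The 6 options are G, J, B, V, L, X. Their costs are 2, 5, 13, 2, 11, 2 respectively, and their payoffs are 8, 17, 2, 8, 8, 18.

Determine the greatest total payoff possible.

Allowing fractional choices, the relaxed optimum would be about 52.5, but investments are indivisible.
G + J + V + X: cost 2 + 5 + 2 + 2 = 11 ≤ 13, payoff 8 + 17 + 8 + 18 = 51.
G + J + X: cost 2 + 5 + 2 = 9 ≤ 13, payoff 8 + 17 + 18 = 43.
J + V + X: cost 5 + 2 + 2 = 9 ≤ 13, payoff 17 + 8 + 18 = 43.
Best is G, J, V, and X with total payoff 51.

51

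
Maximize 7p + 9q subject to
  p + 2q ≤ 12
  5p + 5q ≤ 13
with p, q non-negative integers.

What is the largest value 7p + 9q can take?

Relaxing integrality, the LP optimum is 23.40 at (p,q) = (0, 2.6), which is not an integer point.
(p,q)=(0,2): 1·0+2·2=4≤12, 5·0+5·2=10≤13, objective 18.
(p,q)=(1,1): 1·1+2·1=3≤12, 5·1+5·1=10≤13, objective 16.
(p,q)=(0,1): 1·0+2·1=2≤12, 5·0+5·1=5≤13, objective 9.
No feasible integer point exceeds 18.

18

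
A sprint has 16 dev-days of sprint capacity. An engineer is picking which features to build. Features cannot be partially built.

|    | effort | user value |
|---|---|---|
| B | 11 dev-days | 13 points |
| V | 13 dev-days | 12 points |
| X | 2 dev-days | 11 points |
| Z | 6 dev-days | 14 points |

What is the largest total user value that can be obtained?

25

B + X: effort 11 + 2 = 13 ≤ 16, user value 13 + 11 = 24.
V + X: effort 13 + 2 = 15 ≤ 16, user value 12 + 11 = 23.
X + Z: effort 2 + 6 = 8 ≤ 16, user value 11 + 14 = 25.
Best is X and Z with total user value 25.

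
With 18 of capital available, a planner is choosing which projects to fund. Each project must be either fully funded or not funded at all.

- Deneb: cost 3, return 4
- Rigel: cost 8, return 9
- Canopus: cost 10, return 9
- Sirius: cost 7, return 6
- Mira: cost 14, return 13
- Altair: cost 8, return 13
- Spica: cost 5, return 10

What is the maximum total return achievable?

27

Treat it as a binary knapsack problem.
Deneb + Altair + Spica: cost 3 + 8 + 5 = 16 ≤ 18, return 4 + 13 + 10 = 27.
Deneb + Rigel + Spica: cost 3 + 8 + 5 = 16 ≤ 18, return 4 + 9 + 10 = 23.
Altair + Spica: cost 8 + 5 = 13 ≤ 18, return 13 + 10 = 23.
Best is Deneb, Altair, and Spica with total return 27.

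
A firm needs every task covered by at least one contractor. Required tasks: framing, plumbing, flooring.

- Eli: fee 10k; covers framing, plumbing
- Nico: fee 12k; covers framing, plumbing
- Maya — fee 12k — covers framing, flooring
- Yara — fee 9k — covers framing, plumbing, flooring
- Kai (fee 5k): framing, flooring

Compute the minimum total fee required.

The greedy cost-per-new-task heuristic would pick Kai and Yara for 14, but a cheaper cover exists.
Yara alone covers framing, plumbing, flooring — every task.
Total fee: 9.
No cover costs less than 9.

9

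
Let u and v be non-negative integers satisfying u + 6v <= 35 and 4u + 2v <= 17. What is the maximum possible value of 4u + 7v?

(u,v)=(1,5): 1·1+6·5=31≤35, 4·1+2·5=14≤17, objective 39.
(u,v)=(2,4): 1·2+6·4=26≤35, 4·2+2·4=16≤17, objective 36.
(u,v)=(0,5): 1·0+6·5=30≤35, 4·0+2·5=10≤17, objective 35.
The best lattice point is (1,5), giving 39.

39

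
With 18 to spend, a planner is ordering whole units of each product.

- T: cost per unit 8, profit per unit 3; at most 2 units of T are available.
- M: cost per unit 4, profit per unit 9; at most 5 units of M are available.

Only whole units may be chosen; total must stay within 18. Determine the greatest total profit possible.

This is a bounded integer knapsack.
4×M: cost 16 ≤ 18, profit 4·9 = 36.
3×M: cost 12 ≤ 18, profit 3·9 = 27.
Best is 36.

36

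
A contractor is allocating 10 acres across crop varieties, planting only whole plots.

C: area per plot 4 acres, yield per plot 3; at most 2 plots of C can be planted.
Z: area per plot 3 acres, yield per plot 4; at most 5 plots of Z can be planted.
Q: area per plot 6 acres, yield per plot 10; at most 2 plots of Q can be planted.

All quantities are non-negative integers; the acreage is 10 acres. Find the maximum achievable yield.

14

Q has the best ratio (10/6); taking only Q gives at most 1×10 = 10 (stopped by the area limit).
Mixing does better — 1×Z and 1×Q: area 9 ≤ 10, yield 1·4 + 1·10 = 14.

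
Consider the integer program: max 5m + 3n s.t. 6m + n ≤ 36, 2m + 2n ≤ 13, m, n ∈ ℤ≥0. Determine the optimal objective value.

30

(m,n)=(6,0): 6·6+1·0=36≤36, 2·6+2·0=12≤13, objective 30.
(m,n)=(5,1): 6·5+1·1=31≤36, 2·5+2·1=12≤13, objective 28.
(m,n)=(5,0): 6·5+1·0=30≤36, 2·5+2·0=10≤13, objective 25.
No feasible integer point exceeds 30.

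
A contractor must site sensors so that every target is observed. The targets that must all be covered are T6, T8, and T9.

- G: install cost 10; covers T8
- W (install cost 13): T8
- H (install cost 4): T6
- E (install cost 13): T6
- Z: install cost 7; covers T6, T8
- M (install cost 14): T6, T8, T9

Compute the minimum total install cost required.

14

The greedy cost-per-new-target heuristic would pick Z and M for 21, but a cheaper cover exists.
M alone covers T6, T8, T9 — every target.
Total install cost: 14.
No cover costs less than 14.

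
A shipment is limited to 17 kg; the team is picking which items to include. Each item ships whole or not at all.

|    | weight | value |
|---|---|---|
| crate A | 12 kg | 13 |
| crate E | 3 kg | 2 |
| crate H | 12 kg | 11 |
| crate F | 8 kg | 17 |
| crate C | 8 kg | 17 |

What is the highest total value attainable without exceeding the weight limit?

34

Allowing fractional choices, the relaxed optimum would be about 35.1, but items are indivisible.
crate E + crate F: weight 3 + 8 = 11 ≤ 17, value 2 + 17 = 19.
crate F + crate C: weight 8 + 8 = 16 ≤ 17, value 17 + 17 = 34.
Best is crate F and crate C with total value 34.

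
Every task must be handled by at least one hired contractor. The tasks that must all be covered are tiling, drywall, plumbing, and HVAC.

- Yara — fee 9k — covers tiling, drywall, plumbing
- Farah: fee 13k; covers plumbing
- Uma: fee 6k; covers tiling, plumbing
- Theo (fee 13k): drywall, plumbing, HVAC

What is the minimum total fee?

19

This is a weighted set-cover instance.
Choose Uma and Theo: together they cover tiling, drywall, plumbing, HVAC — every task.
Total fee: 6 + 13 = 19.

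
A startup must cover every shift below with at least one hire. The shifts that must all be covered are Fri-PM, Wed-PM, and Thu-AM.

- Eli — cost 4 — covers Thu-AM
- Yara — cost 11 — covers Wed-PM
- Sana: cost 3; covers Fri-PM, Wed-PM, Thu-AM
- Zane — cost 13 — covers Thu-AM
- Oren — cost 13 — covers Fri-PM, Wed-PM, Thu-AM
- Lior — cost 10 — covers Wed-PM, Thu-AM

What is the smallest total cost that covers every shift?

Sana alone covers Fri-PM, Wed-PM, Thu-AM — every shift.
Total cost: 3.
No cover costs less than 3.

3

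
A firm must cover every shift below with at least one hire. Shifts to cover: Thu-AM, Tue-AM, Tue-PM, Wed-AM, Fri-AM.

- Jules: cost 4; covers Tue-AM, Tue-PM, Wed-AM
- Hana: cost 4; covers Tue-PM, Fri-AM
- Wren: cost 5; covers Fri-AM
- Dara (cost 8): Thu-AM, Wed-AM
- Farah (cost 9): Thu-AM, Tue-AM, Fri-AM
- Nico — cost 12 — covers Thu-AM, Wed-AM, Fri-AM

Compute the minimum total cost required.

This is a weighted set-cover instance.
The greedy cost-per-new-shift heuristic would pick Jules, Hana, and Dara for 16, but a cheaper cover exists.
Choose Jules and Farah: together they cover Thu-AM, Tue-AM, Tue-PM, Wed-AM, Fri-AM — every shift.
Total cost: 4 + 9 = 13.
No cover costs less than 13.

13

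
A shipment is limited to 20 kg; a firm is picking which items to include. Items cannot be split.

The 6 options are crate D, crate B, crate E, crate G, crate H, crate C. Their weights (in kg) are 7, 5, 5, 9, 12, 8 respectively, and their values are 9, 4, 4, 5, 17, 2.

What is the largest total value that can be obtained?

Allowing fractional choices, the relaxed optimum would be about 26.8, but items are indivisible.
crate D + crate H: weight 7 + 12 = 19 ≤ 20, value 9 + 17 = 26.
crate B + crate H: weight 5 + 12 = 17 ≤ 20, value 4 + 17 = 21.
Best is crate D and crate H with total value 26.

26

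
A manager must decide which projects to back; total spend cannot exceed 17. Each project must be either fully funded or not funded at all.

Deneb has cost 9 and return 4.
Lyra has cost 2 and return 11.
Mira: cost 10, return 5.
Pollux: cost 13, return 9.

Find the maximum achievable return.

20

Treat it as a binary knapsack problem.
Take Lyra and Pollux: cost 2 + 13 = 15 ≤ 17, return 11 + 9 = 20.
No other feasible combination does better.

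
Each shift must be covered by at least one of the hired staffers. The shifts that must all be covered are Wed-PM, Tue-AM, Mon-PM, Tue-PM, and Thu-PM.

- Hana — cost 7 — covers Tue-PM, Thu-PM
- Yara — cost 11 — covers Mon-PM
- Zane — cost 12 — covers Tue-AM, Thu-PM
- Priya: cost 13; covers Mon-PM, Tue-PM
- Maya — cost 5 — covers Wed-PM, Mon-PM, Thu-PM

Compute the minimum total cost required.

24

Choose Hana, Zane, and Maya: together they cover Wed-PM, Tue-AM, Mon-PM, Tue-PM, Thu-PM — every shift.
Total cost: 7 + 12 + 5 = 24.
No cover costs less than 24.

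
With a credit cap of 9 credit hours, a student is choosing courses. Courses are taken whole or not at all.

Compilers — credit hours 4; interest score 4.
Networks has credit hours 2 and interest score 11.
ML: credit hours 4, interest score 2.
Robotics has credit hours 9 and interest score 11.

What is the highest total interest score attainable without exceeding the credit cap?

Allowing fractional choices, the relaxed optimum would be about 19.6, but courses are indivisible.
Networks + ML: credit hours 2 + 4 = 6 ≤ 9, interest score 11 + 2 = 13.
Compilers + Networks: credit hours 4 + 2 = 6 ≤ 9, interest score 4 + 11 = 15.
Best is Compilers and Networks with total interest score 15.

15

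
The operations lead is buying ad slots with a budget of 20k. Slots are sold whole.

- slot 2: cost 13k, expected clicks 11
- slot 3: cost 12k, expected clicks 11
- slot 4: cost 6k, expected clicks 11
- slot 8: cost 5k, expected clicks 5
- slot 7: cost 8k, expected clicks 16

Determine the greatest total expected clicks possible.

32

slot 4 + slot 8 + slot 7: cost 6 + 5 + 8 = 19 ≤ 20, expected clicks 11 + 5 + 16 = 32.
slot 3 + slot 7: cost 12 + 8 = 20 ≤ 20, expected clicks 11 + 16 = 27.
slot 4 + slot 7: cost 6 + 8 = 14 ≤ 20, expected clicks 11 + 16 = 27.
Best is slot 4, slot 8, and slot 7 with total expected clicks 32.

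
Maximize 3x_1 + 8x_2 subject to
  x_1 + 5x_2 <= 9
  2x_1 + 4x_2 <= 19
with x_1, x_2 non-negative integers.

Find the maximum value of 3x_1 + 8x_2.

(x_1,x_2)=(9,0): 1·9+5·0=9≤9, 2·9+4·0=18≤19, objective 27.
(x_1,x_2)=(8,0): 1·8+5·0=8≤9, 2·8+4·0=16≤19, objective 24.
The best lattice point is (9,0), giving 27.

27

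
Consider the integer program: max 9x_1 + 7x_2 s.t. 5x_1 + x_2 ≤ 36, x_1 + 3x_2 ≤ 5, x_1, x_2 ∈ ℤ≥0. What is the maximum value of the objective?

(x_1,x_2)=(5,0) is feasible, giving 45.
(x_1,x_2)=(4,0) is feasible, giving 36.
Maximum is 45 at (x_1,x_2)=(5,0).

45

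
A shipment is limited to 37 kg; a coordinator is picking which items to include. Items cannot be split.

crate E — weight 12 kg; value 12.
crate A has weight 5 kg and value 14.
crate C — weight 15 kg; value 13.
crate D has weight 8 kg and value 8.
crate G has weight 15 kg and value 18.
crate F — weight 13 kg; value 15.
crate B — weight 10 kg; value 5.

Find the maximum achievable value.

47

This is an integer program with binary decision variables.
Allowing fractional choices, the relaxed optimum would be about 51.0, but items are indivisible.
crate E + crate A + crate G: weight 12 + 5 + 15 = 32 ≤ 37, value 12 + 14 + 18 = 44.
crate A + crate C + crate G: weight 5 + 15 + 15 = 35 ≤ 37, value 14 + 13 + 18 = 45.
crate A + crate G + crate F: weight 5 + 15 + 13 = 33 ≤ 37, value 14 + 18 + 15 = 47.
Best is crate A, crate G, and crate F with total value 47.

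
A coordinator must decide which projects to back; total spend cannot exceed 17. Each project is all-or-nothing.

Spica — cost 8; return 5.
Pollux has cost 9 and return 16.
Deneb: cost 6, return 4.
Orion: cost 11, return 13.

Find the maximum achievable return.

Take Spica and Pollux: cost 8 + 9 = 17 ≤ 17, return 5 + 16 = 21.
No other feasible combination does better.

21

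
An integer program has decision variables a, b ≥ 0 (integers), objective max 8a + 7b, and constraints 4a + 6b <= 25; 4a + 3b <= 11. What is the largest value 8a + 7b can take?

The continuous relaxation peaks at (0, 3.67) with value 25.67; rounding to a feasible lattice point costs some objective.
(a,b)=(2,1): 4·2+6·1=14≤25, 4·2+3·1=11≤11, objective 23.
(a,b)=(1,2): 4·1+6·2=16≤25, 4·1+3·2=10≤11, objective 22.
(a,b)=(0,3): 4·0+6·3=18≤25, 4·0+3·3=9≤11, objective 21.
(a,b)=(2,0): 4·2+6·0=8≤25, 4·2+3·0=8≤11, objective 16.
No feasible integer point exceeds 23.

23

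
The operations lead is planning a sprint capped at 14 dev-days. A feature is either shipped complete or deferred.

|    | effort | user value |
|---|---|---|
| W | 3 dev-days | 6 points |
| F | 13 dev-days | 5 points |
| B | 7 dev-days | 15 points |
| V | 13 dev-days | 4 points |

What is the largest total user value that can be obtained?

21

Take W and B: effort 3 + 7 = 10 ≤ 14, user value 6 + 15 = 21.
No other feasible combination does better.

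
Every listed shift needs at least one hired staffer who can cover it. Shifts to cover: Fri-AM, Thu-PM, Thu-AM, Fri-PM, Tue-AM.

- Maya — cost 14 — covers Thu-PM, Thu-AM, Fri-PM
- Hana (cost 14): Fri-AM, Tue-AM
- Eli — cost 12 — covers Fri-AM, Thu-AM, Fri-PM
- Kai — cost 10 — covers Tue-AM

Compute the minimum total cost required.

The greedy cost-per-new-shift heuristic would pick Eli, Kai, and Maya for 36, but a cheaper cover exists.
Choose Maya and Hana: together they cover Fri-AM, Thu-PM, Thu-AM, Fri-PM, Tue-AM — every shift.
Total cost: 14 + 14 = 28.
No cover costs less than 28.

28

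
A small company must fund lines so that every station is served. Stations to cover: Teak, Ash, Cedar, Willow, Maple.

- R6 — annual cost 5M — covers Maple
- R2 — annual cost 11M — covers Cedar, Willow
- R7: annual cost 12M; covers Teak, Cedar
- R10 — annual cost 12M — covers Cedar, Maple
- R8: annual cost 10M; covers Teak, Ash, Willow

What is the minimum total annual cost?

The greedy cost-per-new-station heuristic would pick R8, R6, and R2 for 26, but a cheaper cover exists.
Choose R10 and R8: together they cover Teak, Ash, Cedar, Willow, Maple — every station.
Total annual cost: 12 + 10 = 22.
No cover costs less than 22.

22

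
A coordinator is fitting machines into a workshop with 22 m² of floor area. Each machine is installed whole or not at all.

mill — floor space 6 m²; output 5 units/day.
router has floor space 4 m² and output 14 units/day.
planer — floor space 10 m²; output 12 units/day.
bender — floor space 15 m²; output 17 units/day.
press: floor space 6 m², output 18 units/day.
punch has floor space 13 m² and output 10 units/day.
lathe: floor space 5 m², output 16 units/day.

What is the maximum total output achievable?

Take mill, router, press, and lathe: floor space 6 + 4 + 6 + 5 = 21 ≤ 22, output 5 + 14 + 18 + 16 = 53.
No other feasible combination does better.

53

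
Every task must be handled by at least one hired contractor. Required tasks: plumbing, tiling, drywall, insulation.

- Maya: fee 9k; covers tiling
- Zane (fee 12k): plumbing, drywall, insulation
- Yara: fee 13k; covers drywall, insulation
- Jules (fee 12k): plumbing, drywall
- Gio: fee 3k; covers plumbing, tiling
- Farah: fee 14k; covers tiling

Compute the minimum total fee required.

15

Choose Zane and Gio: together they cover plumbing, tiling, drywall, insulation — every task.
Total fee: 12 + 3 = 15.
No cover costs less than 15.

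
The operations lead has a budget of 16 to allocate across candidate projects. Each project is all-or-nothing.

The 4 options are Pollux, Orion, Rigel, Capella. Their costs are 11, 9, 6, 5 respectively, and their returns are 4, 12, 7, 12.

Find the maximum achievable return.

24

Allowing fractional choices, the relaxed optimum would be about 26.3, but projects are indivisible.
Rigel + Capella: cost 6 + 5 = 11 ≤ 16, return 7 + 12 = 19.
Orion + Capella: cost 9 + 5 = 14 ≤ 16, return 12 + 12 = 24.
Best is Orion and Capella with total return 24.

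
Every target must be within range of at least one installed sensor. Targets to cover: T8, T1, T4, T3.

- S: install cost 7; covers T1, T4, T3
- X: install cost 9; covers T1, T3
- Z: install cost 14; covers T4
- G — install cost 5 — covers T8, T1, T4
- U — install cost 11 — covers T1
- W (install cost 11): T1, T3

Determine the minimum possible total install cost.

Choose S and G: together they cover T8, T1, T4, T3 — every target.
Total install cost: 7 + 5 = 12.
No cover costs less than 12.

12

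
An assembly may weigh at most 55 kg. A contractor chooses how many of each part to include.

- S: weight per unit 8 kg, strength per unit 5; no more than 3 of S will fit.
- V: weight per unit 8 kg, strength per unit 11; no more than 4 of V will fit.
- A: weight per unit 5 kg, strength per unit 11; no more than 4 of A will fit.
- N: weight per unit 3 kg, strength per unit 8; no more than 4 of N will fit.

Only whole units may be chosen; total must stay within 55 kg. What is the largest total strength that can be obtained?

101

This is a bounded integer knapsack.
N has the best ratio (8/3); taking only N gives at most 4×8 = 32 (stopped by the supply cap of 4).
Mixing does better — 3×V, 4×A, and 3×N: weight 53 ≤ 55, strength 3·11 + 4·11 + 3·8 = 101.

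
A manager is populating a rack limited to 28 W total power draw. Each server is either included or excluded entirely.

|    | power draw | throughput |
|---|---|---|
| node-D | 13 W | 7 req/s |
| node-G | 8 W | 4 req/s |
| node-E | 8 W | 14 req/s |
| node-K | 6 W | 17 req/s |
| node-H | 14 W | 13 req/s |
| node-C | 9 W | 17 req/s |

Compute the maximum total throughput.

Allowing fractional choices, the relaxed optimum would be about 52.6, but servers are indivisible.
node-E + node-K + node-H: power draw 8 + 6 + 14 = 28 ≤ 28, throughput 14 + 17 + 13 = 44.
node-E + node-K + node-C: power draw 8 + 6 + 9 = 23 ≤ 28, throughput 14 + 17 + 17 = 48.
Best is node-E, node-K, and node-C with total throughput 48.

48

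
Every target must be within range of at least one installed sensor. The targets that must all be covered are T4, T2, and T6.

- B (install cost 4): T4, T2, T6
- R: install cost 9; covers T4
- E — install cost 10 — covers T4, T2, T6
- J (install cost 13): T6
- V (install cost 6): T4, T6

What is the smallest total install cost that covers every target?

B alone covers T4, T2, T6 — every target.
Total install cost: 4.
No cover costs less than 4.

4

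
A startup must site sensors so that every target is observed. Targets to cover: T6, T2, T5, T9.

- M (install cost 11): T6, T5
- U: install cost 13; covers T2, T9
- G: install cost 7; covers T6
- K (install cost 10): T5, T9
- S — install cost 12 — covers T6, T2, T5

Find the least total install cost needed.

Choose K and S: together they cover T6, T2, T5, T9 — every target.
Total install cost: 10 + 12 = 22.
No cover costs less than 22.

22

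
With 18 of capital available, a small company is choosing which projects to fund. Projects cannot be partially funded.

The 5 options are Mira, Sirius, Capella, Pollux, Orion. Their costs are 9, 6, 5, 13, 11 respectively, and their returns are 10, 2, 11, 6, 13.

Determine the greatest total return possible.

24

This is a 0-1 knapsack instance.
Allowing fractional choices, the relaxed optimum would be about 26.2, but projects are indivisible.
Mira + Capella: cost 9 + 5 = 14 ≤ 18, return 10 + 11 = 21.
Capella + Orion: cost 5 + 11 = 16 ≤ 18, return 11 + 13 = 24.
Best is Capella and Orion with total return 24.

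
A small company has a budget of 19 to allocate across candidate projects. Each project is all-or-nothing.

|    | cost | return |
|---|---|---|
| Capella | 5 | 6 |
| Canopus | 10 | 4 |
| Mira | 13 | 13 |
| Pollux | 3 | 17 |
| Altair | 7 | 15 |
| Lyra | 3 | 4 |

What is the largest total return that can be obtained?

42

This is an integer program with binary decision variables.
Allowing fractional choices, the relaxed optimum would be about 43.0, but projects are indivisible.
Capella + Pollux + Altair: cost 5 + 3 + 7 = 15 ≤ 19, return 6 + 17 + 15 = 38.
Capella + Pollux + Altair + Lyra: cost 5 + 3 + 7 + 3 = 18 ≤ 19, return 6 + 17 + 15 + 4 = 42.
Best is Capella, Pollux, Altair, and Lyra with total return 42.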